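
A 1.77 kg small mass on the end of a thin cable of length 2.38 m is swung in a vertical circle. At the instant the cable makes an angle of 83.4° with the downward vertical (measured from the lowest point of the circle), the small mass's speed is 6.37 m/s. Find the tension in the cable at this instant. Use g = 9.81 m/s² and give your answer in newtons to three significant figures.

32.2 N

Take the radial direction toward the centre of the circle as positive. The component of the weight along the string toward the centre is −mg cos φ (φ measured from the bottom), so Newton's second law along the string gives T − mg cos φ = m v²/r.
cos 83.4° = 0.1149, so T = m(v²/r + g cos φ) = 1.77 × ((6.37)²/2.38 + 9.81 × 0.1149) = 1.77 × (17.05 + (1.128)) = 1.77 × 18.18 = 32.17 N.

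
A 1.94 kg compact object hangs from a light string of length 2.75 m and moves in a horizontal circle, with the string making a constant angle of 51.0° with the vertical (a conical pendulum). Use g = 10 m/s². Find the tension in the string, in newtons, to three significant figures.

30.8 N

Vertically the bob has no acceleration, so T cosθ = mg.
T = mg/cosθ = 1.94 × 10.0 / cos 51.0° = 19.40/0.6293 = 30.83 N.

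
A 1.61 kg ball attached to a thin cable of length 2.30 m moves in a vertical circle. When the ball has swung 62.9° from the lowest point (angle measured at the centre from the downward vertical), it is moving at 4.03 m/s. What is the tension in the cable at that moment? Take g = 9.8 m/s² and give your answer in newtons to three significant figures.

18.6 N

Take the radial direction toward the centre of the circle as positive. The component of the weight along the string toward the centre is −mg cos φ (φ measured from the bottom), so Newton's second law along the string gives T − mg cos φ = m v²/r.
cos 62.9° = 0.4555, so T = m(v²/r + g cos φ) = 1.61 × ((4.03)²/2.30 + 9.8 × 0.4555) = 1.61 × (7.061 + (4.464)) = 1.61 × 11.53 = 18.56 N.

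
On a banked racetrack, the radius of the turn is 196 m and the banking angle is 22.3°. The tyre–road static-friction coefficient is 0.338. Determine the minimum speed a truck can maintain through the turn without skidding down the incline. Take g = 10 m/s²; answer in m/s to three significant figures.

11.1 m/s

At the minimum speed, friction acts up the slope at its limiting value f = μN. Radially (horizontal, toward centre): N sinθ − μN cosθ = mv²/r. Vertically: N cosθ + μN sinθ = mg.
Dividing: v² = r g (sinθ − μcosθ)/(cosθ + μsinθ).
sinθ − μcosθ = 0.3795 − 0.338×0.9252 = 0.06674; cosθ + μsinθ = 0.9252 + 0.338×0.3795 = 1.053.
v² = 196 × 10.0 × 0.06674/1.053 = 124.2 m²/s², so v = 11.14 m/s.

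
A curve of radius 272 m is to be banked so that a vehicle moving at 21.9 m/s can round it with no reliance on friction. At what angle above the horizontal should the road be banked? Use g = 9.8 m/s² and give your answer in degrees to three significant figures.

With no friction, the horizontal component of the normal force provides the centripetal force: N sinθ = mv²/r, while N cosθ = mg vertically.
Dividing: tanθ = v²/(r g) = (21.9)²/(272 × 9.8) = 479.6/2666 = 0.1799.
θ = arctan(0.1799) = 10.20°.

10.2°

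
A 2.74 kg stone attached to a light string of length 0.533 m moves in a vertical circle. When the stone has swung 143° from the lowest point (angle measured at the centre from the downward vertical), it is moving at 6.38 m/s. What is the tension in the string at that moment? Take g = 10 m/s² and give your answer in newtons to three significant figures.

Take the radial direction toward the centre of the circle as positive. The component of the weight along the string toward the centre is −mg cos φ (φ measured from the bottom), so Newton's second law along the string gives T − mg cos φ = m v²/r.
cos 143° = -0.7986, so T = m(v²/r + g cos φ) = 2.74 × ((6.38)²/0.533 + 10.0 × -0.7986) = 2.74 × (76.37 + (-7.986)) = 2.74 × 68.38 = 187.4 N.

187 N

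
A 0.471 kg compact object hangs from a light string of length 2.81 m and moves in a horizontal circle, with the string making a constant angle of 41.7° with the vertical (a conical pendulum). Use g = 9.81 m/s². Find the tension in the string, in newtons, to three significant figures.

Vertically the bob has no acceleration, so T cosθ = mg.
T = mg/cosθ = 0.471 × 9.81 / cos 41.7° = 4.621/0.7466 = 6.188 N.

6.19 N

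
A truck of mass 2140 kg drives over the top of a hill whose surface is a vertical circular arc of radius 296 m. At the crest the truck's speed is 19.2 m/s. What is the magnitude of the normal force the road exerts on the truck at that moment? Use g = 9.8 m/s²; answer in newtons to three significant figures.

At the crest the centripetal acceleration points downward (toward the centre of the arc), so mg − N = mv²/r.
N = m(g − v²/r) = 2140 × (9.8 − (19.2)²/296) = 2140 × (9.8 − 1.245) = 2140 × 8.555 = 18310 N.

18300 N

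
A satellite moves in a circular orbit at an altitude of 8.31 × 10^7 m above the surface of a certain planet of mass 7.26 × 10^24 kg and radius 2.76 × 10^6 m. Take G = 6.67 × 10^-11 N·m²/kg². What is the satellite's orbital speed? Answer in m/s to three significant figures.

2370 m/s

Orbital radius r = R + h = 2.76 × 10^6 + 8.31 × 10^7 = 8.586 × 10^7 m.
Gravity supplies the centripetal force: G M m / r² = m v² / r, so v = √(GM/r).
v = √(6.67 × 10^-11 × 7.26 × 10^24 / 8.586 × 10^7) = √(5.640 × 10^6) = 2375 m/s.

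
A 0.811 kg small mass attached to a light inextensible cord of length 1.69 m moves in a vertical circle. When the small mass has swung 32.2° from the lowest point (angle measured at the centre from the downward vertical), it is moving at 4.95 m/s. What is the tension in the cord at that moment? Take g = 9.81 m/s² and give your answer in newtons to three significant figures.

18.5 N

Take the radial direction toward the centre of the circle as positive. The component of the weight along the string toward the centre is −mg cos φ (φ measured from the bottom), so Newton's second law along the string gives T − mg cos φ = m v²/r.
cos 32.2° = 0.8462, so T = m(v²/r + g cos φ) = 0.811 × ((4.95)²/1.69 + 9.81 × 0.8462) = 0.811 × (14.50 + (8.301)) = 0.811 × 22.80 = 18.49 N.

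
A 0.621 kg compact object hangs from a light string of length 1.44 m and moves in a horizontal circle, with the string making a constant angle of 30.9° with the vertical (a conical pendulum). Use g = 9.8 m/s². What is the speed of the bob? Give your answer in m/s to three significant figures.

2.08 m/s

The radius of the circle is r = L sinθ = 1.44 × sin 30.9° = 0.7395 m.
Horizontally T sinθ = mv²/r and vertically T cosθ = mg, so tanθ = v²/(rg).
v = √(r g tanθ) = √(0.7395 × 9.8 × 0.5985) = √4.337 = 2.083 m/s.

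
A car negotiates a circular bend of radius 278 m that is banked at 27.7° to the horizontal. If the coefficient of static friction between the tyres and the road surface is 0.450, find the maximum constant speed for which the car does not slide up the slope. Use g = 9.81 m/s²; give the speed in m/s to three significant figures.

59.0 m/s

At the maximum speed, friction acts down the slope at its limiting value f = μN. Radially (horizontal, toward centre): N sinθ + μN cosθ = mv²/r. Vertically: N cosθ − μN sinθ = mg.
Dividing: v² = r g (sinθ + μcosθ)/(cosθ − μsinθ).
sinθ + μcosθ = 0.4648 + 0.450×0.8854 = 0.8633; cosθ − μsinθ = 0.8854 − 0.450×0.4648 = 0.6762.
v² = 278 × 9.81 × 0.8633/0.6762 = 3482 m²/s², so v = 59.00 m/s.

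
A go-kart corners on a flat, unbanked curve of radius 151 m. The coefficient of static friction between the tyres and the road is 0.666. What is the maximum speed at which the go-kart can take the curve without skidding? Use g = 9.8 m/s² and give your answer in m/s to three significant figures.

Friction provides the centripetal force on a flat curve. At maximum speed it is at its limiting value: μ_s m g = m v²/r.
Mass cancels: v_max = √(μ_s g r) = √(0.666 × 9.8 × 151) = √985.5 = 31.39 m/s.

31.4 m/s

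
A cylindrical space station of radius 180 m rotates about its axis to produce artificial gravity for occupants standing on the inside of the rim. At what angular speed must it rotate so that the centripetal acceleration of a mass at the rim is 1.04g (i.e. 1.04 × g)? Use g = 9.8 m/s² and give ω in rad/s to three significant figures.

Centripetal acceleration a_c = ω²r. Setting ω²r = 1.04g:
ω = √(1.04g / r) = √(1.04 × 9.8 / 180) = √0.05662 = 0.2380 rad/s.

0.238 rad/s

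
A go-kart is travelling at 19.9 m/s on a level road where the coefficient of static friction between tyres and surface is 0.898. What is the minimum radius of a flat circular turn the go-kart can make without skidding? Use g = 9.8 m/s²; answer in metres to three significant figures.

45.0 m

At the limit, μ_s m g = m v²/r, so r_min = v²/(μ_s g) = (19.9)²/(0.898 × 9.8) = 396.0/8.800 = 45.00 m.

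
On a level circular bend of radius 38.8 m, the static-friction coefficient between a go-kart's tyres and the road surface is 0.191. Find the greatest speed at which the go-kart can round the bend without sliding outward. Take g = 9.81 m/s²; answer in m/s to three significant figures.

On a flat curve, static friction is the only horizontal force, so it must supply the full centripetal force: μ_s m g = m v²/r.
Mass cancels: v_max = √(μ_s g r) = √(0.191 × 9.81 × 38.8) = √72.70 = 8.526 m/s.

8.53 m/s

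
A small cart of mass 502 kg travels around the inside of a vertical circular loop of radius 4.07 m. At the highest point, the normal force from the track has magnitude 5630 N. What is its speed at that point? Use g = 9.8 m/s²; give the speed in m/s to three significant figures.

9.25 m/s

At the top, N + mg = mv²/r, so v = √(r(N/m + g)) = √(4.07 × (5630/502 + 9.8)) = √(4.07 × 21.02) = √85.53 = 9.248 m/s.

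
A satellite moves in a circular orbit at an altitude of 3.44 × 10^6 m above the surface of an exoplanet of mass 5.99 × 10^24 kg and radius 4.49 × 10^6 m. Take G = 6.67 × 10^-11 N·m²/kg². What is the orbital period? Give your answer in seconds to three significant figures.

r = R + h = 4.49 × 10^6 + 3.44 × 10^6 = 7.930 × 10^6 m. Gravity provides the centripetal force: G M m / r² = m v² / r ⇒ v = √(GM/r) = 7098 m/s.
T = 2πr/v = 2π × 7.930 × 10^6 / 7098 = 7020 s.

7020 s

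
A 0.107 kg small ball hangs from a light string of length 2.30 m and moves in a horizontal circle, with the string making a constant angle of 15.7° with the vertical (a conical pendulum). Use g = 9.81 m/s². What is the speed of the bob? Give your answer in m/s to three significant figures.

1.31 m/s

The radius of the circle is r = L sinθ = 2.30 × sin 15.7° = 0.6224 m.
Horizontally T sinθ = mv²/r and vertically T cosθ = mg, so tanθ = v²/(rg).
v = √(r g tanθ) = √(0.6224 × 9.81 × 0.2811) = √1.716 = 1.310 m/s.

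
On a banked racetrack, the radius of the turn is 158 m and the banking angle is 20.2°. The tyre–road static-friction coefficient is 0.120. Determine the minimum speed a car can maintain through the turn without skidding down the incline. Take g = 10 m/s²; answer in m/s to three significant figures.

At the minimum speed, friction acts up the slope at its limiting value f = μN. Radially (horizontal, toward centre): N sinθ − μN cosθ = mv²/r. Vertically: N cosθ + μN sinθ = mg.
Dividing: v² = r g (sinθ − μcosθ)/(cosθ + μsinθ).
sinθ − μcosθ = 0.3453 − 0.120×0.9385 = 0.2327; cosθ + μsinθ = 0.9385 + 0.120×0.3453 = 0.9799.
v² = 158 × 10.0 × 0.2327/0.9799 = 375.2 m²/s², so v = 19.37 m/s.

19.4 m/s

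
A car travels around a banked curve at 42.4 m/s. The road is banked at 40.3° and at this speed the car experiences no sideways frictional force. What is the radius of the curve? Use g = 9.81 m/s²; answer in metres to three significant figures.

Frictionless banking: tanθ = v²/(rg), so r = v²/(g tanθ).
r = (42.4)²/(9.81 × tan 40.3°) = 1798/(9.81 × 0.8481) = 1798/8.319 = 216.1 m.

216 m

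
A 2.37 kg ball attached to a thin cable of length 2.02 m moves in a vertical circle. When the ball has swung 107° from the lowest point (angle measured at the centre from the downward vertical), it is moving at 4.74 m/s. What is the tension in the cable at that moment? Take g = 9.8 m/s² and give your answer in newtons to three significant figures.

19.6 N

Take the radial direction toward the centre of the circle as positive. The component of the weight along the string toward the centre is −mg cos φ (φ measured from the bottom), so Newton's second law along the string gives T − mg cos φ = m v²/r.
cos 107° = -0.2924, so T = m(v²/r + g cos φ) = 2.37 × ((4.74)²/2.02 + 9.8 × -0.2924) = 2.37 × (11.12 + (-2.865)) = 2.37 × 8.257 = 19.57 N.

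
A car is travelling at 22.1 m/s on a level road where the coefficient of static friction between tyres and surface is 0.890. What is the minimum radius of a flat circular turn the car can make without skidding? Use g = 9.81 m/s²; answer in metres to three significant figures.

55.9 m

At the limit, μ_s m g = m v²/r, so r_min = v²/(μ_s g) = (22.1)²/(0.890 × 9.81) = 488.4/8.731 = 55.94 m.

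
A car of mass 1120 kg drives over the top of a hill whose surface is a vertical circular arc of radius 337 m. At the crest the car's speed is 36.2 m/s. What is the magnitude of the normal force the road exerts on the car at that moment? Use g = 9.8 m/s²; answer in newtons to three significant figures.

At the crest the centripetal acceleration points downward (toward the centre of the arc), so mg − N = mv²/r.
N = m(g − v²/r) = 1120 × (9.8 − (36.2)²/337) = 1120 × (9.8 − 3.889) = 1120 × 5.911 = 6621 N.

6620 N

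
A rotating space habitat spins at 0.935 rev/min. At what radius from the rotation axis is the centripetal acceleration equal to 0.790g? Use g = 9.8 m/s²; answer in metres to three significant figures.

808 m

ω = 0.935 rev/min × 2π/60 = 0.09791 rad/s.
a_c = ω²r = 0.790g ⇒ r = 0.790 × 9.8 / (0.09791)² = 7.742/0.009587 = 807.6 m.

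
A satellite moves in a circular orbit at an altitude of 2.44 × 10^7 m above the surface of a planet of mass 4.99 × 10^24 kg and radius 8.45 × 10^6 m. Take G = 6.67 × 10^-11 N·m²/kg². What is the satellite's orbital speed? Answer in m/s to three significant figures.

Orbital radius r = R + h = 8.45 × 10^6 + 2.44 × 10^7 = 3.285 × 10^7 m.
Gravity supplies the centripetal force: G M m / r² = m v² / r, so v = √(GM/r).
v = √(6.67 × 10^-11 × 4.99 × 10^24 / 3.285 × 10^7) = √(1.013 × 10^7) = 3183 m/s.

3180 m/s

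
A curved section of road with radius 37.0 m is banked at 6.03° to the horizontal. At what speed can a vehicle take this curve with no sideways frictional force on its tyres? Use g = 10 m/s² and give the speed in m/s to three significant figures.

On a frictionless banked curve, N sinθ = mv²/r and N cosθ = mg, so tanθ = v²/(rg).
v = √(r g tanθ) = √(37.0 × 10.0 × tan 6.03°) = √(37.0 × 10.0 × 0.1056) = √39.08 = 6.252 m/s.

6.25 m/s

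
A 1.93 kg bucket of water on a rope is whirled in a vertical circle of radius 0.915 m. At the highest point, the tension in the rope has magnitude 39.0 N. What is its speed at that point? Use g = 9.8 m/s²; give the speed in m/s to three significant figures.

At the top, T + mg = mv²/r, so v = √(r(T/m + g)) = √(0.915 × (39.0/1.93 + 9.8)) = √(0.915 × 30.01) = √27.46 = 5.240 m/s.

5.24 m/s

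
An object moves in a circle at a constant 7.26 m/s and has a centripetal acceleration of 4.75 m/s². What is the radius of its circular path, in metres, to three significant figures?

11.1 m

a_c = v²/r ⇒ r = v²/a_c = (7.26)²/4.75 = 52.71/4.75 = 11.10 m.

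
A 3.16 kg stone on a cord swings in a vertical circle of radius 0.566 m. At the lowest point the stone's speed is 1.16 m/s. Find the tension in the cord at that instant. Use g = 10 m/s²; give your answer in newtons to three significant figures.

At the lowest point, T points up (toward the centre) and the weight mg points down (away from the centre), so the net inward force is T − mg = mv²/r.
T = m(v²/r + g) = 3.16 × ((1.16)²/0.566 + 10.0) = 3.16 × (2.377 + 10.0) = 3.16 × 12.38 = 39.11 N.

39.1 N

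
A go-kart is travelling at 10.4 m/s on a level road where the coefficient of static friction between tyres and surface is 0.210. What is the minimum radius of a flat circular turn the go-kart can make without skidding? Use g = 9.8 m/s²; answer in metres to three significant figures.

52.6 m

At the limit, μ_s m g = m v²/r, so r_min = v²/(μ_s g) = (10.4)²/(0.210 × 9.8) = 108.2/2.058 = 52.56 m.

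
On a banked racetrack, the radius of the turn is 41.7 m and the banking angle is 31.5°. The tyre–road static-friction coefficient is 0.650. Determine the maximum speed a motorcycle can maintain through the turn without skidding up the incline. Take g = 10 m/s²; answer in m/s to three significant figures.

At the maximum speed, friction acts down the slope at its limiting value f = μN. Radially (horizontal, toward centre): N sinθ + μN cosθ = mv²/r. Vertically: N cosθ − μN sinθ = mg.
Dividing: v² = r g (sinθ + μcosθ)/(cosθ − μsinθ).
sinθ + μcosθ = 0.5225 + 0.650×0.8526 = 1.077; cosθ − μsinθ = 0.8526 − 0.650×0.5225 = 0.5130.
v² = 41.7 × 10.0 × 1.077/0.5130 = 875.2 m²/s², so v = 29.58 m/s.

29.6 m/s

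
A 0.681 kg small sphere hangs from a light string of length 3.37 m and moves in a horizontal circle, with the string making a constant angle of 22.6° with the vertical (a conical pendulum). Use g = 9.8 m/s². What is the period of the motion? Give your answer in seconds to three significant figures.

r = L sinθ = 1.295 m. From T sinθ = mω²r and T cosθ = mg: tanθ = ω²r/g, so ω² = g tanθ / r = g/(L cosθ).
ω = √(g/(L cosθ)) = √(9.8/(3.37 × 0.9232)) = √3.150 = 1.775 rad/s.
Period = 2π/ω = 3.540 s.

3.54 s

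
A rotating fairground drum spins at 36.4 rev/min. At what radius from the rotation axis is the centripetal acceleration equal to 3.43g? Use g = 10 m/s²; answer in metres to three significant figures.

ω = 36.4 rev/min × 2π/60 = 3.812 rad/s.
a_c = ω²r = 3.43g ⇒ r = 3.43 × 10.0 / (3.812)² = 34.30/14.53 = 2.361 m.

2.36 m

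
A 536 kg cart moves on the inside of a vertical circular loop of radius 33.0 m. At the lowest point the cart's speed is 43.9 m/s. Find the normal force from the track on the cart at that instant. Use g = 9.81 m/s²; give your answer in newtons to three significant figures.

36600 N

At the lowest point, N points up (toward the centre) and the weight mg points down (away from the centre), so the net inward force is N − mg = mv²/r.
N = m(v²/r + g) = 536 × ((43.9)²/33.0 + 9.81) = 536 × (58.40 + 9.81) = 536 × 68.21 = 36560 N.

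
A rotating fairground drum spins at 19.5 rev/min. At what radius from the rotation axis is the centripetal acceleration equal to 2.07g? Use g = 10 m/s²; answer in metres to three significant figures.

ω = 19.5 rev/min × 2π/60 = 2.042 rad/s.
a_c = ω²r = 2.07g ⇒ r = 2.07 × 10.0 / (2.042)² = 20.70/4.170 = 4.964 m.

4.96 m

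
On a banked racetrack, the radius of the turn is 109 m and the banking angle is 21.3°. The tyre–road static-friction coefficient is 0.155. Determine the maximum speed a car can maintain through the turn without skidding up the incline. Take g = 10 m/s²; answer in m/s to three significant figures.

25.1 m/s

At the maximum speed, friction acts down the slope at its limiting value f = μN. Radially (horizontal, toward centre): N sinθ + μN cosθ = mv²/r. Vertically: N cosθ − μN sinθ = mg.
Dividing: v² = r g (sinθ + μcosθ)/(cosθ − μsinθ).
sinθ + μcosθ = 0.3633 + 0.155×0.9317 = 0.5077; cosθ − μsinθ = 0.9317 − 0.155×0.3633 = 0.8754.
v² = 109 × 10.0 × 0.5077/0.8754 = 632.1 m²/s², so v = 25.14 m/s.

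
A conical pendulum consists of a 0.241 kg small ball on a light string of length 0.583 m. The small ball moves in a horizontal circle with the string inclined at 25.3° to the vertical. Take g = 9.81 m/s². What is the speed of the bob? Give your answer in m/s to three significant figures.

1.07 m/s

The radius of the circle is r = L sinθ = 0.583 × sin 25.3° = 0.2491 m.
Horizontally T sinθ = mv²/r and vertically T cosθ = mg, so tanθ = v²/(rg).
v = √(r g tanθ) = √(0.2491 × 9.81 × 0.4727) = √1.155 = 1.075 m/s.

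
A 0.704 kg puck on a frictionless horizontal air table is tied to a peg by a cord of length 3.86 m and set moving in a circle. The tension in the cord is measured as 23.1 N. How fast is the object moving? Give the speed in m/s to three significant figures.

11.3 m/s

T = m v²/r ⇒ v = √(T r / m) = √(23.1 × 3.86 / 0.704) = √126.7 = 11.25 m/s.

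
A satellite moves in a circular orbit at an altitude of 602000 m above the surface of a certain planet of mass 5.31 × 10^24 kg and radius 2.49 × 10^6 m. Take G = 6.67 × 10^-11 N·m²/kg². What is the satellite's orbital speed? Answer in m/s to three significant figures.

10700 m/s

Orbital radius r = R + h = 2.49 × 10^6 + 602000 = 3.092 × 10^6 m.
Gravity supplies the centripetal force: G M m / r² = m v² / r, so v = √(GM/r).
v = √(6.67 × 10^-11 × 5.31 × 10^24 / 3.092 × 10^6) = √(1.145 × 10^8) = 10700 m/s.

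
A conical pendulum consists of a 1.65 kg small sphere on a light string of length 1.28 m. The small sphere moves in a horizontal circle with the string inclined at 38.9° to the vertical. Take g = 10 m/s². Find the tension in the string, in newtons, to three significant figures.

21.2 N

Vertically the bob has no acceleration, so T cosθ = mg.
T = mg/cosθ = 1.65 × 10.0 / cos 38.9° = 16.50/0.7782 = 21.20 N.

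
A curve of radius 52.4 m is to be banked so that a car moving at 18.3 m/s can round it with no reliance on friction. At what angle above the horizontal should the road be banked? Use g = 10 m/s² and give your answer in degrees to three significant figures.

For a frictionless banked turn: horizontally N sinθ = mv²/r and vertically N cosθ = mg.
Dividing: tanθ = v²/(r g) = (18.3)²/(52.4 × 10.0) = 334.9/524.0 = 0.6391.
θ = arctan(0.6391) = 32.58°.

32.6°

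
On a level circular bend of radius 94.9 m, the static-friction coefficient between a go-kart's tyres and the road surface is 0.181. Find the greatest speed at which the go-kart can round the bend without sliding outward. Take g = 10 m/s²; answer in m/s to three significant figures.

13.1 m/s

The only inward force on a level bend is static friction, so at the limit f_s = μ_s N = μ_s m g = m v²/r.
Mass cancels: v_max = √(μ_s g r) = √(0.181 × 10.0 × 94.9) = √171.8 = 13.11 m/s.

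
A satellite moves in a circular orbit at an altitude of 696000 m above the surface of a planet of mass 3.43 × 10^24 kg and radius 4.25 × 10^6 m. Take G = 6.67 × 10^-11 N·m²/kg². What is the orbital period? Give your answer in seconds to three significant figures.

4570 s

r = R + h = 4.25 × 10^6 + 696000 = 4.946 × 10^6 m. Gravity provides the centripetal force: G M m / r² = m v² / r ⇒ v = √(GM/r) = 6801 m/s.
T = 2πr/v = 2π × 4.946 × 10^6 / 6801 = 4569 s.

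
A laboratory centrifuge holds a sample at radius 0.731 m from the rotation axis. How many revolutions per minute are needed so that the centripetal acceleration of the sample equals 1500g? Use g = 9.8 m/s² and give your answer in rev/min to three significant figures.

Require ω²r = 1500g, so ω = √(1500 × 9.8/0.731) = 141.8 rad/s.
In rev/min: ω × 60/(2π) = 141.8 × 60/(2π) = 1354 rev/min.

1350 rev/min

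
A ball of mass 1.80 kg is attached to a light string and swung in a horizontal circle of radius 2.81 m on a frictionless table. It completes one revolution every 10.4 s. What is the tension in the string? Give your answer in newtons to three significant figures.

v = 2πr/T = 2π × 2.81/10.4 = 1.698 m/s.
The tension is the only horizontal force, so it supplies the full centripetal force: T = m v²/r = 1.80 × (1.698)²/2.81 = 1.80 × 2.882/2.81 = 1.846 N.

1.85 N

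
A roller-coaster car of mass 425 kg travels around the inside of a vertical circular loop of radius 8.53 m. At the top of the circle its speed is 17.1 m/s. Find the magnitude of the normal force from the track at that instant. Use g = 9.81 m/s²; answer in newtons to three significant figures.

10400 N

At the top, both N and the weight mg point inward (toward the centre), so N + mg = mv²/r.
N = m(v²/r − g) = 425 × ((17.1)²/8.53 − 9.81) = 425 × (34.28 − 9.81) = 425 × 24.47 = 10400 N.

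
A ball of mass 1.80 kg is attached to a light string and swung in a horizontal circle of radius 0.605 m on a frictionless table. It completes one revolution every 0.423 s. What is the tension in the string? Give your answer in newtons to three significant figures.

v = 2πr/T = 2π × 0.605/0.423 = 8.987 m/s.
The tension is the only horizontal force, so it supplies the full centripetal force: T = m v²/r = 1.80 × (8.987)²/0.605 = 1.80 × 80.76/0.605 = 240.3 N.

240 N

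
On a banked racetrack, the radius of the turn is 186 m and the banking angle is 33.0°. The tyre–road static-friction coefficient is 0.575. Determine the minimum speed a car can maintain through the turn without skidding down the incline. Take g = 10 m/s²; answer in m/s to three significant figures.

10.0 m/s

At the minimum speed, friction acts up the slope at its limiting value f = μN. Radially (horizontal, toward centre): N sinθ − μN cosθ = mv²/r. Vertically: N cosθ + μN sinθ = mg.
Dividing: v² = r g (sinθ − μcosθ)/(cosθ + μsinθ).
sinθ − μcosθ = 0.5446 − 0.575×0.8387 = 0.06240; cosθ + μsinθ = 0.8387 + 0.575×0.5446 = 1.152.
v² = 186 × 10.0 × 0.06240/1.152 = 100.8 m²/s², so v = 10.04 m/s.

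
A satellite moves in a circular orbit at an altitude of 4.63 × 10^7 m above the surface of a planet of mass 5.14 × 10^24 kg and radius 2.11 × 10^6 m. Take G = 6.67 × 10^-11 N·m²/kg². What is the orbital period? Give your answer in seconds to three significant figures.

r = R + h = 2.11 × 10^6 + 4.63 × 10^7 = 4.841 × 10^7 m. Gravity provides the centripetal force: G M m / r² = m v² / r ⇒ v = √(GM/r) = 2661 m/s.
T = 2πr/v = 2π × 4.841 × 10^7 / 2661 = 114300 s.

114000 s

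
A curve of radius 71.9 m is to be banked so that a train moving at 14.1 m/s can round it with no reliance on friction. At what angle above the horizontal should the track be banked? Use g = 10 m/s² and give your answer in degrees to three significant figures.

15.5°

With no friction, the horizontal component of the normal force provides the centripetal force: N sinθ = mv²/r, while N cosθ = mg vertically.
Dividing: tanθ = v²/(r g) = (14.1)²/(71.9 × 10.0) = 198.8/719.0 = 0.2765.
θ = arctan(0.2765) = 15.46°.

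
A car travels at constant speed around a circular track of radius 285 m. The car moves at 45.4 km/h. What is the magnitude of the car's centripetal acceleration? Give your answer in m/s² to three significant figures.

0.558 m/s²

v = 45.4 km/h = 45.4/3.6 = 12.61 m/s.
a_c = v²/r = (12.61)²/285 = 159.0/285 = 0.5580 m/s².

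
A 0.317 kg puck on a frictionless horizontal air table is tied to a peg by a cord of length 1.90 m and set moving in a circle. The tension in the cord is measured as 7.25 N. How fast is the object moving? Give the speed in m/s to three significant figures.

6.59 m/s

T = m v²/r ⇒ v = √(T r / m) = √(7.25 × 1.90 / 0.317) = √43.45 = 6.592 m/s.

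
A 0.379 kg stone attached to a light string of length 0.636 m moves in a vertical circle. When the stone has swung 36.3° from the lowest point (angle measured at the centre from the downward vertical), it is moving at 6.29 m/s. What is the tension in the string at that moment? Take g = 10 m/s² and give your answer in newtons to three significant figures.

Take the radial direction toward the centre of the circle as positive. The component of the weight along the string toward the centre is −mg cos φ (φ measured from the bottom), so Newton's second law along the string gives T − mg cos φ = m v²/r.
cos 36.3° = 0.8059, so T = m(v²/r + g cos φ) = 0.379 × ((6.29)²/0.636 + 10.0 × 0.8059) = 0.379 × (62.21 + (8.059)) = 0.379 × 70.27 = 26.63 N.

26.6 N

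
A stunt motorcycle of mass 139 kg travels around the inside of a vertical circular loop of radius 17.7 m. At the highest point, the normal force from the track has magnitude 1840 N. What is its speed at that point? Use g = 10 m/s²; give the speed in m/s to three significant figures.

At the top, N + mg = mv²/r, so v = √(r(N/m + g)) = √(17.7 × (1840/139 + 10.0)) = √(17.7 × 23.24) = √411.3 = 20.28 m/s.

20.3 m/s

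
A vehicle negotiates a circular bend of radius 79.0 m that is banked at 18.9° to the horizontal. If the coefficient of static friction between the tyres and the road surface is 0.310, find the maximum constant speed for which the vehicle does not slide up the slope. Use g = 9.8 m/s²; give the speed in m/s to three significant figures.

At the maximum speed, friction acts down the slope at its limiting value f = μN. Radially (horizontal, toward centre): N sinθ + μN cosθ = mv²/r. Vertically: N cosθ − μN sinθ = mg.
Dividing: v² = r g (sinθ + μcosθ)/(cosθ − μsinθ).
sinθ + μcosθ = 0.3239 + 0.310×0.9461 = 0.6172; cosθ − μsinθ = 0.9461 − 0.310×0.3239 = 0.8457.
v² = 79.0 × 9.8 × 0.6172/0.8457 = 565.0 m²/s², so v = 23.77 m/s.

23.8 m/s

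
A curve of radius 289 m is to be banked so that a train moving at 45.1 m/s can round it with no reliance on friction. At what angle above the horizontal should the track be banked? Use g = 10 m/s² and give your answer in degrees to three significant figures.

35.1°

With no friction, the horizontal component of the normal force provides the centripetal force: N sinθ = mv²/r, while N cosθ = mg vertically.
Dividing: tanθ = v²/(r g) = (45.1)²/(289 × 10.0) = 2034/2890 = 0.7038.
θ = arctan(0.7038) = 35.14°.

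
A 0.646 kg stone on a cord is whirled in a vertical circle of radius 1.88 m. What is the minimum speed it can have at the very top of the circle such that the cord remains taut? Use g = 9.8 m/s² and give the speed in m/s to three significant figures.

4.29 m/s

At the top, both weight mg and T point toward the centre: T + mg = mv²/r.
At minimum speed T → 0, so mg = mv_min²/r ⇒ v_min = √(g r) = √(9.8 × 1.88) = 4.292 m/s.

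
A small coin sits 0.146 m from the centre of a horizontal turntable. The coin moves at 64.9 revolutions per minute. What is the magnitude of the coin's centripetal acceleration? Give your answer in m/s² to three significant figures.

ω = 64.9 rev/min × 2π/60 = 6.796 rad/s, so v = ωr = 6.796 × 0.146 = 0.9923 m/s.
a_c = v²/r = (0.9923)²/0.146 = 0.9846/0.146 = 6.744 m/s².

6.74 m/s²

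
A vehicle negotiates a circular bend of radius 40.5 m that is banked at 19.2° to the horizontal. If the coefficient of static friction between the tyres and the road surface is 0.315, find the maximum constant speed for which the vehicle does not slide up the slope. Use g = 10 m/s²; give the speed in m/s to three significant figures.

17.4 m/s

At the maximum speed, friction acts down the slope at its limiting value f = μN. Radially (horizontal, toward centre): N sinθ + μN cosθ = mv²/r. Vertically: N cosθ − μN sinθ = mg.
Dividing: v² = r g (sinθ + μcosθ)/(cosθ − μsinθ).
sinθ + μcosθ = 0.3289 + 0.315×0.9444 = 0.6263; cosθ − μsinθ = 0.9444 − 0.315×0.3289 = 0.8408.
v² = 40.5 × 10.0 × 0.6263/0.8408 = 301.7 m²/s², so v = 17.37 m/s.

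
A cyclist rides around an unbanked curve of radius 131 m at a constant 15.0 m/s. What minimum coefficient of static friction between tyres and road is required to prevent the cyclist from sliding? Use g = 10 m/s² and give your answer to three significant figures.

Friction provides the centripetal force: μ_s m g = m v²/r, so μ_s = v²/(g r) = (15.00)²/(10.0 × 131) = 225.0/1310 = 0.1718.

0.172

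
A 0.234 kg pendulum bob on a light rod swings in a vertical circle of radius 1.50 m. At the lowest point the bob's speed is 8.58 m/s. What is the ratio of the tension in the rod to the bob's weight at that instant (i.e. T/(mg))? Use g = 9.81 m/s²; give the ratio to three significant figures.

At the bottom, T − mg = mv²/r, so T = m(v²/r + g) and T/(mg) = v²/(rg) + 1 = (8.58)²/(1.50 × 9.81) + 1 = 5.003 + 1 = 6.003.

6.00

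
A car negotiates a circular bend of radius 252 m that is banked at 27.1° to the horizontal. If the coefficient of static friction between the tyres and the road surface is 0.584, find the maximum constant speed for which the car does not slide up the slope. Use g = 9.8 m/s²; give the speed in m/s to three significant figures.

At the maximum speed, friction acts down the slope at its limiting value f = μN. Radially (horizontal, toward centre): N sinθ + μN cosθ = mv²/r. Vertically: N cosθ − μN sinθ = mg.
Dividing: v² = r g (sinθ + μcosθ)/(cosθ − μsinθ).
sinθ + μcosθ = 0.4555 + 0.584×0.8902 = 0.9754; cosθ − μsinθ = 0.8902 − 0.584×0.4555 = 0.6242.
v² = 252 × 9.8 × 0.9754/0.6242 = 3859 m²/s², so v = 62.12 m/s.

62.1 m/s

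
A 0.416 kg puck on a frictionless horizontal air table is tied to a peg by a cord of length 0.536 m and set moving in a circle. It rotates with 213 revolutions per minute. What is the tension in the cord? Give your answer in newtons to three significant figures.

ω = 213 rev/min × 2π/60 = 22.31 rad/s, so v = ωr = 22.31 × 0.536 = 11.96 m/s.
The tension is the only horizontal force, so it supplies the full centripetal force: T = m v²/r = 0.416 × (11.96)²/0.536 = 0.416 × 142.9/0.536 = 110.9 N.

111 N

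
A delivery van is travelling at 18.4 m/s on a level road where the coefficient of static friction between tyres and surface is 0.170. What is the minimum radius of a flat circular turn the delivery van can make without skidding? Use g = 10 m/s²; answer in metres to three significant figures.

At the limit, μ_s m g = m v²/r, so r_min = v²/(μ_s g) = (18.4)²/(0.170 × 10.0) = 338.6/1.700 = 199.2 m.

199 m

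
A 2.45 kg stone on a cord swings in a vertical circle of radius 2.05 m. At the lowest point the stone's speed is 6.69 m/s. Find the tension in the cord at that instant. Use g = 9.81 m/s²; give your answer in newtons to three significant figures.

At the lowest point, T points up (toward the centre) and the weight mg points down (away from the centre), so the net inward force is T − mg = mv²/r.
T = m(v²/r + g) = 2.45 × ((6.69)²/2.05 + 9.81) = 2.45 × (21.83 + 9.81) = 2.45 × 31.64 = 77.52 N.

77.5 N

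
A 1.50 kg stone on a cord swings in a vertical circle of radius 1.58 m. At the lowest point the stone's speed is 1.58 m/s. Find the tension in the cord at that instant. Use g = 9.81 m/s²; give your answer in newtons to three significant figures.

At the lowest point, T points up (toward the centre) and the weight mg points down (away from the centre), so the net inward force is T − mg = mv²/r.
T = m(v²/r + g) = 1.50 × ((1.58)²/1.58 + 9.81) = 1.50 × (1.580 + 9.81) = 1.50 × 11.39 = 17.08 N.

17.1 N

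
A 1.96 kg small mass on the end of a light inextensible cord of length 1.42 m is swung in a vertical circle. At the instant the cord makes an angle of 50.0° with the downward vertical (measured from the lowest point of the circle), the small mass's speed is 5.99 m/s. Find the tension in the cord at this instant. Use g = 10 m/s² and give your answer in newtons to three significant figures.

62.1 N

Take the radial direction toward the centre of the circle as positive. The component of the weight along the string toward the centre is −mg cos φ (φ measured from the bottom), so Newton's second law along the string gives T − mg cos φ = m v²/r.
cos 50.0° = 0.6428, so T = m(v²/r + g cos φ) = 1.96 × ((5.99)²/1.42 + 10.0 × 0.6428) = 1.96 × (25.27 + (6.428)) = 1.96 × 31.70 = 62.12 N.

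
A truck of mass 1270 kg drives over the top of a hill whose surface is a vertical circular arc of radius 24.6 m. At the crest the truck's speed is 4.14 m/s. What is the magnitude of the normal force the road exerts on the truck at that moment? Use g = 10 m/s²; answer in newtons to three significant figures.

At the crest the centripetal acceleration points downward (toward the centre of the arc), so mg − N = mv²/r.
N = m(g − v²/r) = 1270 × (10.0 − (4.14)²/24.6) = 1270 × (10.0 − 0.6967) = 1270 × 9.303 = 11820 N.

11800 N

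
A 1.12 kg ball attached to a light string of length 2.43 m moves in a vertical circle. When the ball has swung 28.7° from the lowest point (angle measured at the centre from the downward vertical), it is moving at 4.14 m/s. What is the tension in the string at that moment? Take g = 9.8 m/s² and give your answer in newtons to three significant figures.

17.5 N

Take the radial direction toward the centre of the circle as positive. The component of the weight along the string toward the centre is −mg cos φ (φ measured from the bottom), so Newton's second law along the string gives T − mg cos φ = m v²/r.
cos 28.7° = 0.8771, so T = m(v²/r + g cos φ) = 1.12 × ((4.14)²/2.43 + 9.8 × 0.8771) = 1.12 × (7.053 + (8.596)) = 1.12 × 15.65 = 17.53 N.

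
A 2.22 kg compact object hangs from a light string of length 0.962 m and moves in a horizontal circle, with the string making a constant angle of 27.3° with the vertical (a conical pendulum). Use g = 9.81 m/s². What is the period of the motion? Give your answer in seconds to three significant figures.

1.85 s

r = L sinθ = 0.4412 m. From T sinθ = mω²r and T cosθ = mg: tanθ = ω²r/g, so ω² = g tanθ / r = g/(L cosθ).
ω = √(g/(L cosθ)) = √(9.81/(0.962 × 0.8886)) = √11.48 = 3.388 rad/s.
Period = 2π/ω = 1.855 s.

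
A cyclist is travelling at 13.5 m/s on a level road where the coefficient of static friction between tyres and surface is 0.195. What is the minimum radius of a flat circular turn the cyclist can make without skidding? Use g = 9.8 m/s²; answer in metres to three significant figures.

At the limit, μ_s m g = m v²/r, so r_min = v²/(μ_s g) = (13.5)²/(0.195 × 9.8) = 182.2/1.911 = 95.37 m.

95.4 m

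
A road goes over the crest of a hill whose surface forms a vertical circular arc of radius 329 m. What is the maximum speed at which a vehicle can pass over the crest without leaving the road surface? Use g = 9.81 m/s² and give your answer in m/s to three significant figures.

56.8 m/s

At the crest the centre of the circle is below the vehicle, so the net downward (centripetal) force is mg − N = mv²/r.
The vehicle leaves the road when N → 0, giving v_max = √(g r) = √(9.81 × 329) = 56.81 m/s.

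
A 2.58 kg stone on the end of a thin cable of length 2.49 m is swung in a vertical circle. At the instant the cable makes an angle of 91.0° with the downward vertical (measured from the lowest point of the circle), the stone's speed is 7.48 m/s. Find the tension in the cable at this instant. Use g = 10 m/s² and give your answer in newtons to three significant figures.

Take the radial direction toward the centre of the circle as positive. The component of the weight along the string toward the centre is −mg cos φ (φ measured from the bottom), so Newton's second law along the string gives T − mg cos φ = m v²/r.
cos 91.0° = -0.01745, so T = m(v²/r + g cos φ) = 2.58 × ((7.48)²/2.49 + 10.0 × -0.01745) = 2.58 × (22.47 + (-0.1745)) = 2.58 × 22.30 = 57.52 N.

57.5 N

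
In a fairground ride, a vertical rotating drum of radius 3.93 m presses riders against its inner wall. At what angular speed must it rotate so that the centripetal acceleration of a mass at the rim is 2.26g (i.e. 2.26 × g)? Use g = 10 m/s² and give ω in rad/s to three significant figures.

Centripetal acceleration a_c = ω²r. Setting ω²r = 2.26g:
ω = √(2.26g / r) = √(2.26 × 10.0 / 3.93) = √5.751 = 2.398 rad/s.

2.40 rad/s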